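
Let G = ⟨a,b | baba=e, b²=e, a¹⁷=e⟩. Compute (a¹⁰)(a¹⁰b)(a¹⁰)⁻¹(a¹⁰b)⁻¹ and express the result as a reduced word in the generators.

[(a¹⁰), (a¹⁰b)] = (a¹⁰)·(a¹⁰b)·(a¹⁰)⁻¹·(a¹⁰b)⁻¹.
  (a¹⁰) · (a¹⁰b) = a³b
  (a³b) · (a⁷) = a¹³b
  (a¹³b) · (a¹⁰b) = a³

Answer: a³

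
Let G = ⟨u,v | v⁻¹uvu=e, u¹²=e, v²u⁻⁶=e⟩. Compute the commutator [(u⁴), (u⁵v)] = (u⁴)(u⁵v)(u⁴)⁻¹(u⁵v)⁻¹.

[(u⁴), (u⁵v)] = (u⁴)·(u⁵v)·(u⁴)⁻¹·(u⁵v)⁻¹.
  (u⁴) · (u⁵v) = u³v⁻¹
  (u³v⁻¹) · (u⁸) = uv
  (uv) · (u⁵v⁻¹) = u⁸

Answer: u⁸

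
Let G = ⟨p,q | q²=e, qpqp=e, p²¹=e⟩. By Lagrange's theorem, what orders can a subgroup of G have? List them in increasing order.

|G| = 42 = 2 · 3 · 7. By Lagrange's theorem the order of any subgroup divides 42; the divisors of 42 are 1, 2, 3, 6, 7, 14, 21, 42.

Answer: 1, 2, 3, 6, 7, 14, 21, 42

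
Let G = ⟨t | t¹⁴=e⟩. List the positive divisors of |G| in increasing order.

|G| = 14 = 2 · 7. By Lagrange's theorem the order of any subgroup divides 14; the divisors of 14 are 1, 2, 7, 14.

Answer: 1, 2, 7, 14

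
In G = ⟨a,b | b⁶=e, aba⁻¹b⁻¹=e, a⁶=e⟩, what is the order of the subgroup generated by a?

|⟨a⟩| equals the order of a. Compute successive powers until reaching e:
  a¹ = a, a² = a², a³ = a³, a⁴ = a⁴, a⁵ = a⁵, a⁶ = e.
The smallest positive k with aᵏ = e is 6, so |⟨a⟩| = 6.

Answer: 6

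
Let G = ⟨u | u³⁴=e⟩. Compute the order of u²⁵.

Compute successive powers until reaching e:
  (u²⁵)¹ = u²⁵, (u²⁵)² = u¹⁶, (u²⁵)³ = u⁷, (u²⁵)⁴ = u³², (u²⁵)⁵ = u²³, (u²⁵)⁶ = u¹⁴, (u²⁵)⁷ = u⁵, (u²⁵)⁸ = u³⁰, (u²⁵)⁹ = u²¹, (u²⁵)¹⁰ = u¹², (u²⁵)¹¹ = u³, (u²⁵)¹² = u²⁸, (u²⁵)¹³ = u¹⁹, (u²⁵)¹⁴ = u¹⁰, (u²⁵)¹⁵ = u, (u²⁵)¹⁶ = u²⁶, (u²⁵)¹⁷ = u¹⁷, (u²⁵)¹⁸ = u⁸, (u²⁵)¹⁹ = u³³, (u²⁵)²⁰ = u²⁴, (u²⁵)²¹ = u¹⁵, (u²⁵)²² = u⁶, (u²⁵)²³ = u³¹, (u²⁵)²⁴ = u²², (u²⁵)²⁵ = u¹³, (u²⁵)²⁶ = u⁴, (u²⁵)²⁷ = u²⁹, (u²⁵)²⁸ = u²⁰, (u²⁵)²⁹ = u¹¹, (u²⁵)³⁰ = u², (u²⁵)³¹ = u²⁷, (u²⁵)³² = u¹⁸, (u²⁵)³³ = u⁹, (u²⁵)³⁴ = e.
The smallest positive k with (u²⁵)ᵏ = e is 34.

Answer: 34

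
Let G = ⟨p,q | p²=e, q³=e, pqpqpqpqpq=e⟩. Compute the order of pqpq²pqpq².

Compute successive powers until reaching e:
  (pqpq²pqpq²)¹ = pqpq²pqpq², (pqpq²pqpq²)² = qpq²p, (pqpq²pqpq²)³ = pqpq², (pqpq²pqpq²)⁴ = qpq²pqpq²p, (pqpq²pqpq²)⁵ = e.
The smallest positive k with (pqpq²pqpq²)ᵏ = e is 5.

Answer: 5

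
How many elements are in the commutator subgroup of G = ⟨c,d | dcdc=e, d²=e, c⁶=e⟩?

G' = [G, G] is generated by all commutators. The generator-pair commutators are: [c, d] = c².
The subgroup they normally generate is {e, c², c⁴}, of order 3.
Check: |G/G'| = 12/3 = 4 is the order of the abelianisation.

Answer: 3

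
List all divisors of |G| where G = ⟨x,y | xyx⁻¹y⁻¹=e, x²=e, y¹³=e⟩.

|G| = 26 = 2 · 13. By Lagrange's theorem the order of any subgroup divides 26; the divisors of 26 are 1, 2, 13, 26.

Answer: 1, 2, 13, 26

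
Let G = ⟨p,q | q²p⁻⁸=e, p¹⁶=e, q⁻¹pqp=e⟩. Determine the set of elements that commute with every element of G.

An element z ∈ Z(G) iff z commutes with every generator.
For example p⁸ is central: (p⁸)·p = p⁹ = p·(p⁸); (p⁸)·q = q⁻¹ = q·(p⁸).
Whereas p ∉ Z(G) since p·q = pq ≠ p⁷q⁻¹ = q·p.
Checking each of the 32 elements this way gives Z(G) = {e, p⁸}, of order 2.

Answer: {e, p⁸}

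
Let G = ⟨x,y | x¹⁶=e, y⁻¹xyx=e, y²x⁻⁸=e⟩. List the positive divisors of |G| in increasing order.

|G| = 32 = 2⁵. By Lagrange's theorem the order of any subgroup divides 32; the divisors of 32 are 1, 2, 4, 8, 16, 32.

Answer: 1, 2, 4, 8, 16, 32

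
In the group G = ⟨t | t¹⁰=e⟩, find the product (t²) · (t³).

Compute (t²) · (t³) by multiplying left to right and reducing via the relations at each step:
  (t²) · t³ = t⁵

Answer: t⁵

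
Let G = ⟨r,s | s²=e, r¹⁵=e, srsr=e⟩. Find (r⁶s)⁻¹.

The order of (r⁶s) is 2 (smallest k with (r⁶s)ᵏ = e), so (r⁶s)⁻¹ = (r⁶s)¹ = r⁶s.
Check: (r⁶s) · (r⁶s) → (r⁶s) · r⁶ = s;   s · s = e, giving e as required.

Answer: r⁶s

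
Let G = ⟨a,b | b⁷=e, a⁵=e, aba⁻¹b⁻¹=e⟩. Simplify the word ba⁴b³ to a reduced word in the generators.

Multiply left to right, reducing at each step:
  b · a⁴ = a⁴b
  (a⁴b) · b³ = a⁴b⁴

Answer: a⁴b⁴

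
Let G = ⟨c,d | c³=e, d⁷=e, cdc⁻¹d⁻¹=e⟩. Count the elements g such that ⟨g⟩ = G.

G is cyclic of order 21. An element generates G iff its order is 21, and a cyclic group of order 21 has exactly φ(21) = 12 such elements.

Answer: 12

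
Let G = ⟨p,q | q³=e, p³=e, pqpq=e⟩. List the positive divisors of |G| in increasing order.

|G| = 12 = 2² · 3. By Lagrange's theorem the order of any subgroup divides 12; the divisors of 12 are 1, 2, 3, 4, 6, 12.

Answer: 1, 2, 3, 4, 6, 12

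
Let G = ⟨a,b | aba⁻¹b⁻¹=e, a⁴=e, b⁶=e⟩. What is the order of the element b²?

Compute successive powers until reaching e:
  (b²)¹ = b², (b²)² = b⁴, (b²)³ = e.
The smallest positive k with (b²)ᵏ = e is 3.

Answer: 3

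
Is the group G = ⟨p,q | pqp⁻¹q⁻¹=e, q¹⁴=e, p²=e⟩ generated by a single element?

|G| = 28, but the maximum element order in G is 14 < 28. No single element generates all of G, so G is not cyclic.

Answer: No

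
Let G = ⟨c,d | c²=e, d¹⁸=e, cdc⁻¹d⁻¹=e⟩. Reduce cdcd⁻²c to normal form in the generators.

Multiply left to right, reducing at each step:
  c · d = cd
  (cd) · c = d
  d · d⁻² = d¹⁷
  (d¹⁷) · c = cd¹⁷

Answer: cd¹⁷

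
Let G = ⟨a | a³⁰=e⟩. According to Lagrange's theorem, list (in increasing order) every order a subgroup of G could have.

|G| = 30 = 2 · 3 · 5. By Lagrange's theorem the order of any subgroup divides 30; the divisors of 30 are 1, 2, 3, 5, 6, 10, 15, 30.

Answer: 1, 2, 3, 5, 6, 10, 15, 30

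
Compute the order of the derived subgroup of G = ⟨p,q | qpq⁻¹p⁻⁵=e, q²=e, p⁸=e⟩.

G' = [G, G] is generated by all commutators. The generator-pair commutators are: [p, q] = p⁴.
The subgroup they normally generate is {e, p⁴}, of order 2.
Check: |G/G'| = 16/2 = 8 is the order of the abelianisation.

Answer: 2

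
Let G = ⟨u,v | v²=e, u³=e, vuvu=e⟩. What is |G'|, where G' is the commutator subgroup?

G' = [G, G] is generated by all commutators. The generator-pair commutators are: [u, v] = u².
The subgroup they normally generate is {e, u, u²}, of order 3.
Check: |G/G'| = 6/3 = 2 is the order of the abelianisation.

Answer: 3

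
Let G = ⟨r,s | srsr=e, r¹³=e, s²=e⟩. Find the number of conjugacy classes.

The conjugacy classes (representative and size) are:
  [e] (size 1), [r¹²] (size 2), [r¹¹] (size 2), [r³] (size 2), [r⁴] (size 2), [r⁸] (size 2), [r⁶] (size 2), [s] (size 13).
Class equation: 1 + 2 + 2 + 2 + 2 + 2 + 2 + 13 = 26 = |G|. So G has 8 conjugacy classes.

Answer: 8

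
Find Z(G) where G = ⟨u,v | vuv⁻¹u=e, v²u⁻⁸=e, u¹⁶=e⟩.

An element z ∈ Z(G) iff z commutes with every generator.
For example u⁸ is central: (u⁸)·u = u⁹ = u·(u⁸); (u⁸)·v = v⁻¹ = v·(u⁸).
Whereas u ∉ Z(G) since u·v = uv ≠ u⁷v⁻¹ = v·u.
Checking each of the 32 elements this way gives Z(G) = {e, u⁸}, of order 2.

Answer: {e, u⁸}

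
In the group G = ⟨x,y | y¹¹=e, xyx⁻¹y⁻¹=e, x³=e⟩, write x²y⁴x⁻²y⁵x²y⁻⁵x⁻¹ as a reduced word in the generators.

Multiply left to right, reducing at each step:
  (x²) · y⁴ = x²y⁴
  (x²y⁴) · x⁻² = y⁴
  (y⁴) · y⁵ = y⁹
  (y⁹) · x² = x²y⁹
  (x²y⁹) · y⁻⁵ = x²y⁴
  (x²y⁴) · x⁻¹ = xy⁴

Answer: xy⁴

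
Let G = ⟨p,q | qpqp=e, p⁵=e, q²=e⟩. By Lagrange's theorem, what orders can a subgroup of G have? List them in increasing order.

|G| = 10 = 2 · 5. By Lagrange's theorem the order of any subgroup divides 10; the divisors of 10 are 1, 2, 5, 10.

Answer: 1, 2, 5, 10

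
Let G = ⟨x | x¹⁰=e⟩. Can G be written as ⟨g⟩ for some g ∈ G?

|G| = 10. The element x has order 10 (its powers give 10 distinct elements), so ⟨x⟩ = G and G is cyclic.

Answer: Yes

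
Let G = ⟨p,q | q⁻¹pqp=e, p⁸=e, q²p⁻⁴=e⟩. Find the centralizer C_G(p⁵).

⟨p⁵⟩ ⊆ C_G(p⁵) since powers of p⁵ commute with p⁵; so |C_G(p⁵)| ≥ |⟨p⁵⟩| = 8.
By orbit–stabilizer, |C_G(p⁵)| = |G| / |conj. class of p⁵| = 16 / 2 = 8.
The 8 elements commuting with p⁵ are {e, p, p², p³, p⁴, p⁵, p⁶, p⁷}.

Answer: {e, p, p², p³, p⁴, p⁵, p⁶, p⁷}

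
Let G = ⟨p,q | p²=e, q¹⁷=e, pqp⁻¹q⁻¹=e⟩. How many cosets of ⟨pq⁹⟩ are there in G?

First find ord(pq⁹) by computing successive powers:
  (pq⁹)¹ = pq⁹, (pq⁹)² = q, (pq⁹)³ = pq¹⁰, (pq⁹)⁴ = q², (pq⁹)⁵ = pq¹¹, (pq⁹)⁶ = q³, (pq⁹)⁷ = pq¹², (pq⁹)⁸ = q⁴, (pq⁹)⁹ = pq¹³, (pq⁹)¹⁰ = q⁵, (pq⁹)¹¹ = pq¹⁴, (pq⁹)¹² = q⁶, (pq⁹)¹³ = pq¹⁵, (pq⁹)¹⁴ = q⁷, (pq⁹)¹⁵ = pq¹⁶, (pq⁹)¹⁶ = q⁸, (pq⁹)¹⁷ = p, (pq⁹)¹⁸ = q⁹, (pq⁹)¹⁹ = pq, (pq⁹)²⁰ = q¹⁰, (pq⁹)²¹ = pq², (pq⁹)²² = q¹¹, (pq⁹)²³ = pq³, (pq⁹)²⁴ = q¹², (pq⁹)²⁵ = pq⁴, (pq⁹)²⁶ = q¹³, (pq⁹)²⁷ = pq⁵, (pq⁹)²⁸ = q¹⁴, (pq⁹)²⁹ = pq⁶, (pq⁹)³⁰ = q¹⁵, (pq⁹)³¹ = pq⁷, (pq⁹)³² = q¹⁶, (pq⁹)³³ = pq⁸, (pq⁹)³⁴ = e.
So |⟨pq⁹⟩| = ord(pq⁹) = 34. With |G| = 34, by Lagrange [G : ⟨pq⁹⟩] = 34/34 = 1.

Answer: 1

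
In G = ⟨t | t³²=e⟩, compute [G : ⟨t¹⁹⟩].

First find ord(t¹⁹) by computing successive powers:
  (t¹⁹)¹ = t¹⁹, (t¹⁹)² = t⁶, (t¹⁹)³ = t²⁵, (t¹⁹)⁴ = t¹², (t¹⁹)⁵ = t³¹, (t¹⁹)⁶ = t¹⁸, (t¹⁹)⁷ = t⁵, (t¹⁹)⁸ = t²⁴, (t¹⁹)⁹ = t¹¹, (t¹⁹)¹⁰ = t³⁰, (t¹⁹)¹¹ = t¹⁷, (t¹⁹)¹² = t⁴, (t¹⁹)¹³ = t²³, (t¹⁹)¹⁴ = t¹⁰, (t¹⁹)¹⁵ = t²⁹, (t¹⁹)¹⁶ = t¹⁶, (t¹⁹)¹⁷ = t³, (t¹⁹)¹⁸ = t²², (t¹⁹)¹⁹ = t⁹, (t¹⁹)²⁰ = t²⁸, (t¹⁹)²¹ = t¹⁵, (t¹⁹)²² = t², (t¹⁹)²³ = t²¹, (t¹⁹)²⁴ = t⁸, (t¹⁹)²⁵ = t²⁷, (t¹⁹)²⁶ = t¹⁴, (t¹⁹)²⁷ = t, (t¹⁹)²⁸ = t²⁰, (t¹⁹)²⁹ = t⁷, (t¹⁹)³⁰ = t²⁶, (t¹⁹)³¹ = t¹³, (t¹⁹)³² = e.
So |⟨t¹⁹⟩| = ord(t¹⁹) = 32. With |G| = 32, by Lagrange [G : ⟨t¹⁹⟩] = 32/32 = 1.

Answer: 1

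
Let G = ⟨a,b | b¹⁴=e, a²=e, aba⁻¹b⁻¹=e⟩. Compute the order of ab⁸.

Compute successive powers until reaching e:
  (ab⁸)¹ = ab⁸, (ab⁸)² = b², (ab⁸)³ = ab¹⁰, (ab⁸)⁴ = b⁴, (ab⁸)⁵ = ab¹², (ab⁸)⁶ = b⁶, (ab⁸)⁷ = a, (ab⁸)⁸ = b⁸, (ab⁸)⁹ = ab², (ab⁸)¹⁰ = b¹⁰, (ab⁸)¹¹ = ab⁴, (ab⁸)¹² = b¹², (ab⁸)¹³ = ab⁶, (ab⁸)¹⁴ = e.
The smallest positive k with (ab⁸)ᵏ = e is 14.

Answer: 14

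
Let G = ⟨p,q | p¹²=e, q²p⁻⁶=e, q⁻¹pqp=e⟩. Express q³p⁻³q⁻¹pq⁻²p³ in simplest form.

Multiply left to right, reducing at each step:
  (q⁻¹) · p⁻³ = p³q⁻¹
  (p³q⁻¹) · q⁻¹ = p⁹
  (p⁹) · p = p¹⁰
  (p¹⁰) · q⁻² = p⁴
  (p⁴) · p³ = p⁷

Answer: p⁷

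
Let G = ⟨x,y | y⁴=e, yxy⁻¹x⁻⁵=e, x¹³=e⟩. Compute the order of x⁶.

Compute successive powers until reaching e:
  (x⁶)¹ = x⁶, (x⁶)² = x¹², (x⁶)³ = x⁵, (x⁶)⁴ = x¹¹, (x⁶)⁵ = x⁴, (x⁶)⁶ = x¹⁰, (x⁶)⁷ = x³, (x⁶)⁸ = x⁹, (x⁶)⁹ = x², (x⁶)¹⁰ = x⁸, (x⁶)¹¹ = x, (x⁶)¹² = x⁷, (x⁶)¹³ = e.
The smallest positive k with (x⁶)ᵏ = e is 13.

Answer: 13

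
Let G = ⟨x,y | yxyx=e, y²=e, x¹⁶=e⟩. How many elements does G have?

Enumerate words in the generators, reducing via the relations: the distinct elements are
  {e, x, y, xy, x², x³, x⁴, x⁵, x⁶, x⁷, x⁸, x⁹, x²y, x³y, x¹², x¹³, x¹¹, x¹⁰, x¹⁴, x¹⁵, x⁴y, x⁵y, x⁶y, x⁷y, x⁸y, x⁹y, x¹²y, x¹³y, x¹¹y, x¹⁰y, x¹⁴y, x¹⁵y}.
No further products give new elements, so |G| = 32.

Answer: 32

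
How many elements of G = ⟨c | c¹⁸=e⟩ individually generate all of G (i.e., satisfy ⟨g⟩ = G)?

G is cyclic of order 18. An element generates G iff its order is 18, and a cyclic group of order 18 has exactly φ(18) = 6 such elements.

Answer: 6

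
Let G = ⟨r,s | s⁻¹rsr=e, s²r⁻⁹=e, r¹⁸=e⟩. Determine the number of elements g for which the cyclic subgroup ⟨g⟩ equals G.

⟨g⟩ = G would require ord(g) = |G| = 36, but the maximum element order in G is 18 < 36. So G is not cyclic and no single element generates it: the count is 0.

Answer: 0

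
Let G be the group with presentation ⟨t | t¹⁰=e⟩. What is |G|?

G is generated by a single element, so G is cyclic. The relator gives t¹⁰ = e and no smaller power is forced to be e, so the 10 powers {e, t, t², t³, t⁴, t⁵, t⁶, t⁷, t⁸, t⁹} are distinct. Hence |G| = 10.

Answer: 10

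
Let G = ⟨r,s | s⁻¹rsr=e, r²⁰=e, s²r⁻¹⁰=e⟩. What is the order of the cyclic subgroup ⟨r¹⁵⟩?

|⟨r¹⁵⟩| equals the order of r¹⁵. Compute successive powers until reaching e:
  (r¹⁵)¹ = r¹⁵, (r¹⁵)² = r¹⁰, (r¹⁵)³ = r⁵, (r¹⁵)⁴ = e.
The smallest positive k with (r¹⁵)ᵏ = e is 4, so |⟨r¹⁵⟩| = 4.

Answer: 4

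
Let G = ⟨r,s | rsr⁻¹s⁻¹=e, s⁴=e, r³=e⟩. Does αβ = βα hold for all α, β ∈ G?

Each pair of generators commutes: r·s = rs = s·r. Since the generators pairwise commute, every element of G commutes with every other, so G is abelian.

Answer: Yes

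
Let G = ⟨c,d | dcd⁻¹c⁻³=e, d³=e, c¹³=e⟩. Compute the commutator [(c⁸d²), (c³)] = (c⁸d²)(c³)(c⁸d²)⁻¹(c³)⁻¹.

[(c⁸d²), (c³)] = (c⁸d²)·(c³)·(c⁸d²)⁻¹·(c³)⁻¹.
  (c⁸d²) · (c³) = c⁹d²
  (c⁹d²) · (c²d) = c
  c · (c¹⁰) = c¹¹

Answer: c¹¹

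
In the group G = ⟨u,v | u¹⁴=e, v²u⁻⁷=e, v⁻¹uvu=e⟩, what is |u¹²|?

Compute successive powers until reaching e:
  (u¹²)¹ = u¹², (u¹²)² = u¹⁰, (u¹²)³ = u⁸, (u¹²)⁴ = u⁶, (u¹²)⁵ = u⁴, (u¹²)⁶ = u², (u¹²)⁷ = e.
The smallest positive k with (u¹²)ᵏ = e is 7.

Answer: 7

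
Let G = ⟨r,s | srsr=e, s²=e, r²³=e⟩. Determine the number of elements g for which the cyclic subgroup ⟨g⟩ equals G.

⟨g⟩ = G would require ord(g) = |G| = 46, but the maximum element order in G is 23 < 46. So G is not cyclic and no single element generates it: the count is 0.

Answer: 0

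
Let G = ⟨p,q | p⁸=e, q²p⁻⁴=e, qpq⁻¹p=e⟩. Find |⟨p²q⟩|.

|⟨p²q⟩| equals the order of p²q. Compute successive powers until reaching e:
  (p²q)¹ = p²q, (p²q)² = p⁴, (p²q)³ = p²q⁻¹, (p²q)⁴ = e.
The smallest positive k with (p²q)ᵏ = e is 4, so |⟨p²q⟩| = 4.

Answer: 4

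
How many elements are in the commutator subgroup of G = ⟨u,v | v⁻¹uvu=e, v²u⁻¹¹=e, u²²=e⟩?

G' = [G, G] is generated by all commutators. The generator-pair commutators are: [u, v] = u².
The subgroup they normally generate is {e, u², u⁴, u⁶, u⁸, u¹⁰, u¹², u¹⁴, u¹⁶, u¹⁸, u²⁰}, of order 11.
Check: |G/G'| = 44/11 = 4 is the order of the abelianisation.

Answer: 11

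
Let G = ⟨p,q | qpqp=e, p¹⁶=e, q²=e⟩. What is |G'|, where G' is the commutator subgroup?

G' = [G, G] is generated by all commutators. The generator-pair commutators are: [p, q] = p².
The subgroup they normally generate is {e, p², p⁴, p⁶, p⁸, p¹⁰, p¹², p¹⁴}, of order 8.
Check: |G/G'| = 32/8 = 4 is the order of the abelianisation.

Answer: 8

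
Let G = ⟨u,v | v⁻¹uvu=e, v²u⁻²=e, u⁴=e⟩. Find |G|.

Enumerate words in the generators, reducing via the relations: the distinct elements are
  {e, u, v, uv, u², u³, v⁻¹, uv⁻¹}.
No further products give new elements, so |G| = 8.

Answer: 8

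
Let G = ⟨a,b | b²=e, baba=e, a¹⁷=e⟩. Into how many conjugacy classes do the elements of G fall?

The conjugacy classes (representative and size) are:
  [e] (size 1), [a¹⁶] (size 2), [a²] (size 2), [a³] (size 2), [a¹³] (size 2), [a¹²] (size 2), [a⁶] (size 2), [a¹⁰] (size 2), [a⁹] (size 2), [a⁷b] (size 17).
Class equation: 1 + 2 + 2 + 2 + 2 + 2 + 2 + 2 + 2 + 17 = 34 = |G|. So G has 10 conjugacy classes.

Answer: 10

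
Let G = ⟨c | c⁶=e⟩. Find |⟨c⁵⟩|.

|⟨c⁵⟩| equals the order of c⁵. Compute successive powers until reaching e:
  (c⁵)¹ = c⁵, (c⁵)² = c⁴, (c⁵)³ = c³, (c⁵)⁴ = c², (c⁵)⁵ = c, (c⁵)⁶ = e.
The smallest positive k with (c⁵)ᵏ = e is 6, so |⟨c⁵⟩| = 6.

Answer: 6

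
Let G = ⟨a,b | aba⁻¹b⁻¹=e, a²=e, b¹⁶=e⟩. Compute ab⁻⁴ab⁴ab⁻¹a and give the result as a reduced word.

Multiply left to right, reducing at each step:
  a · b⁻⁴ = ab¹²
  (ab¹²) · a = b¹²
  (b¹²) · b⁴ = e
  e · a = a
  a · b⁻¹ = ab¹⁵
  (ab¹⁵) · a = b¹⁵

Answer: b¹⁵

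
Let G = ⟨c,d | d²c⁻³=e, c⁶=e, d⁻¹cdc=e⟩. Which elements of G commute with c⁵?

⟨c⁵⟩ ⊆ C_G(c⁵) since powers of c⁵ commute with c⁵; so |C_G(c⁵)| ≥ |⟨c⁵⟩| = 6.
By orbit–stabilizer, |C_G(c⁵)| = |G| / |conj. class of c⁵| = 12 / 2 = 6.
The 6 elements commuting with c⁵ are {e, c, c², c³, c⁴, c⁵}.

Answer: {e, c, c², c³, c⁴, c⁵}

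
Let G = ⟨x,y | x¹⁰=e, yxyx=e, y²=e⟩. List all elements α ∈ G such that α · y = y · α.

⟨y⟩ ⊆ C_G(y) since powers of y commute with y; so |C_G(y)| ≥ |⟨y⟩| = 2.
By orbit–stabilizer, |C_G(y)| = |G| / |conj. class of y| = 20 / 5 = 4.
The 4 elements commuting with y are {e, x⁵, y, x⁵y}.

Answer: {e, x⁵, y, x⁵y}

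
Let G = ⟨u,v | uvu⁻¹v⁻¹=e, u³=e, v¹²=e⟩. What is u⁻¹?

The order of u is 3 (smallest k with uᵏ = e), so u⁻¹ = u² = u².
Check: u · (u²) → u · u² = e, giving e as required.

Answer: u²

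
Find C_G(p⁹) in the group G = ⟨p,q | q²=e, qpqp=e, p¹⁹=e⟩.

⟨p⁹⟩ ⊆ C_G(p⁹) since powers of p⁹ commute with p⁹; so |C_G(p⁹)| ≥ |⟨p⁹⟩| = 19.
By orbit–stabilizer, |C_G(p⁹)| = |G| / |conj. class of p⁹| = 38 / 2 = 19.
The 19 elements commuting with p⁹ are {e, p, p², p³, p⁴, p⁵, p⁶, p⁷, p⁸, p⁹, p¹⁰, p¹¹, p¹², p¹³, p¹⁴, p¹⁵, p¹⁶, p¹⁷, p¹⁸}.

Answer: {e, p, p², p³, p⁴, p⁵, p⁶, p⁷, p⁸, p⁹, p¹⁰, p¹¹, p¹², p¹³, p¹⁴, p¹⁵, p¹⁶, p¹⁷, p¹⁸}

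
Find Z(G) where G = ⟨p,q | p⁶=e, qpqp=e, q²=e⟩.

An element z ∈ Z(G) iff z commutes with every generator.
For example p³ is central: (p³)·p = p⁴ = p·(p³); (p³)·q = p³q = q·(p³).
Whereas p ∉ Z(G) since p·q = pq ≠ p⁵q = q·p.
Checking each of the 12 elements this way gives Z(G) = {e, p³}, of order 2.

Answer: {e, p³}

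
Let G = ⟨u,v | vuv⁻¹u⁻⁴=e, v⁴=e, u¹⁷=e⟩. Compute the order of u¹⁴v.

Compute successive powers until reaching e:
  (u¹⁴v)¹ = u¹⁴v, (u¹⁴v)² = u²v², (u¹⁴v)³ = u⁵v³, (u¹⁴v)⁴ = e.
The smallest positive k with (u¹⁴v)ᵏ = e is 4.

Answer: 4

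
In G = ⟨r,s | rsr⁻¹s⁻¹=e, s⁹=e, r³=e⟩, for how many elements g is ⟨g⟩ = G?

⟨g⟩ = G would require ord(g) = |G| = 27, but the maximum element order in G is 9 < 27. So G is not cyclic and no single element generates it: the count is 0.

Answer: 0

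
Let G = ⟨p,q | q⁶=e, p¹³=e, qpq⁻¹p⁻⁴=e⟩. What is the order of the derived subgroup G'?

G' = [G, G] is generated by all commutators. The generator-pair commutators are: [p, q] = p¹⁰.
The subgroup they normally generate is {e, p, p², p³, p⁴, p⁵, p⁶, p⁷, p⁸, p⁹, p¹⁰, p¹¹, p¹²}, of order 13.
Check: |G/G'| = 78/13 = 6 is the order of the abelianisation.

Answer: 13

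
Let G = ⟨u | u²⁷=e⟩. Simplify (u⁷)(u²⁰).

Compute (u⁷) · (u²⁰) by multiplying left to right and reducing via the relations at each step:
  (u⁷) · u²⁰ = e

Answer: e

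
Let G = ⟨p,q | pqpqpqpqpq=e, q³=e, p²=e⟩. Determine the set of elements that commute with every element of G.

An element z ∈ Z(G) iff z commutes with every generator.
For example e is central: e·p = p = p·e; e·q = q = q·e.
Whereas p ∉ Z(G) since p·q = pq ≠ qp = q·p.
Checking each of the 60 elements this way gives Z(G) = {e}, of order 1.

Answer: {e}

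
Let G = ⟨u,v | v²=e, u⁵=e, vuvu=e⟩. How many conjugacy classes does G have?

The conjugacy classes (representative and size) are:
  [e] (size 1), [u] (size 2), [u²] (size 2), [v] (size 5).
Class equation: 1 + 2 + 2 + 5 = 10 = |G|. So G has 4 conjugacy classes.

Answer: 4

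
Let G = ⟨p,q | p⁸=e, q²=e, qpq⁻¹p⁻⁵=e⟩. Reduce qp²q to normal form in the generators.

Multiply left to right, reducing at each step:
  q · p² = p²q
  (p²q) · q = p²

Answer: p²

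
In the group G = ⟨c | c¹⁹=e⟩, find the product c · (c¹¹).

Compute c · (c¹¹) by multiplying left to right and reducing via the relations at each step:
  c · c¹¹ = c¹²

Answer: c¹²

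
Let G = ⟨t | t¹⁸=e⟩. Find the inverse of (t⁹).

The order of (t⁹) is 2 (smallest k with (t⁹)ᵏ = e), so (t⁹)⁻¹ = (t⁹)¹ = t⁹.
Check: (t⁹) · (t⁹) → (t⁹) · t⁹ = e, giving e as required.

Answer: t⁹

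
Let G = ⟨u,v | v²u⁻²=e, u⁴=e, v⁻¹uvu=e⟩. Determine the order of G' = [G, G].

G' = [G, G] is generated by all commutators. The generator-pair commutators are: [u, v] = u².
The subgroup they normally generate is {e, u²}, of order 2.
Check: |G/G'| = 8/2 = 4 is the order of the abelianisation.

Answer: 2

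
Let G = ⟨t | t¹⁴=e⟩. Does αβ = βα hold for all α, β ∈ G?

G has a single generator, so G is cyclic and hence abelian.

Answer: Yes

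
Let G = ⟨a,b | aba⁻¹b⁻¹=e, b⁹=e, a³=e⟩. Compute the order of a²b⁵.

Compute successive powers until reaching e:
  (a²b⁵)¹ = a²b⁵, (a²b⁵)² = ab, (a²b⁵)³ = b⁶, (a²b⁵)⁴ = a²b², (a²b⁵)⁵ = ab⁷, (a²b⁵)⁶ = b³, (a²b⁵)⁷ = a²b⁸, (a²b⁵)⁸ = ab⁴, (a²b⁵)⁹ = e.
The smallest positive k with (a²b⁵)ᵏ = e is 9.

Answer: 9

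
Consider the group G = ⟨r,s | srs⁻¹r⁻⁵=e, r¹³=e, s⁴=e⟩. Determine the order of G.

Enumerate words in the generators, reducing via the relations: the distinct elements are
  {e, r, s, rs, r², r³, r⁴, r⁵, r⁶, r⁷, r⁸, r⁹, s², s³, rs², rs³, r²s, r³s, r¹², r¹¹, r¹⁰, r⁴s, r⁵s, r⁶s, r⁷s, r⁸s, r⁹s, r²s², r²s³, r³s², r³s³, r¹²s, r¹¹s, r¹⁰s, r⁴s², r⁴s³, r⁵s², r⁵s³, r⁶s², r⁶s³, r⁷s², r⁷s³, r⁸s², r⁸s³, r⁹s², r⁹s³, r¹²s², r¹²s³, r¹¹s², r¹¹s³, r¹⁰s², r¹⁰s³}.
No further products give new elements, so |G| = 52.

Answer: 52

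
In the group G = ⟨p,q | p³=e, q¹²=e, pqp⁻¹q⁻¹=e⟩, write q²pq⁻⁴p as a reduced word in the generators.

Multiply left to right, reducing at each step:
  (q²) · p = pq²
  (pq²) · q⁻⁴ = pq¹⁰
  (pq¹⁰) · p = p²q¹⁰

Answer: p²q¹⁰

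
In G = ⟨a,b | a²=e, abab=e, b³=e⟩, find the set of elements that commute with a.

⟨a⟩ ⊆ C_G(a) since powers of a commute with a; so |C_G(a)| ≥ |⟨a⟩| = 2.
By orbit–stabilizer, |C_G(a)| = |G| / |conj. class of a| = 6 / 3 = 2.
The 2 elements commuting with a are {e, a}.

Answer: {e, a}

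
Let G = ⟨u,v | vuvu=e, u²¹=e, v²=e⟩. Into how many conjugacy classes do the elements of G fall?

The conjugacy classes (representative and size) are:
  [e] (size 1), [u²⁰] (size 2), [u²] (size 2), [u³] (size 2), [u¹⁷] (size 2), [u⁵] (size 2), [u⁶] (size 2), [u⁷] (size 2), [u⁸] (size 2), [u⁹] (size 2), [u¹⁰] (size 2), [v] (size 21).
Class equation: 1 + 2 + 2 + 2 + 2 + 2 + 2 + 2 + 2 + 2 + 2 + 21 = 42 = |G|. So G has 12 conjugacy classes.

Answer: 12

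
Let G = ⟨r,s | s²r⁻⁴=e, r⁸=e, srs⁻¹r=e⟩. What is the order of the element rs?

Compute successive powers until reaching e:
  (rs)¹ = rs, (rs)² = r⁴, (rs)³ = rs⁻¹, (rs)⁴ = e.
The smallest positive k with (rs)ᵏ = e is 4.

Answer: 4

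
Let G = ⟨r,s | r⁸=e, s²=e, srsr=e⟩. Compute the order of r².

Compute successive powers until reaching e:
  (r²)¹ = r², (r²)² = r⁴, (r²)³ = r⁶, (r²)⁴ = e.
The smallest positive k with (r²)ᵏ = e is 4.

Answer: 4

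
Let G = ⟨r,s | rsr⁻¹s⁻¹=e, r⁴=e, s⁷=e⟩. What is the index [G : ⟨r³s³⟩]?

First find ord(r³s³) by computing successive powers:
  (r³s³)¹ = r³s³, (r³s³)² = r²s⁶, (r³s³)³ = rs², (r³s³)⁴ = s⁵, (r³s³)⁵ = r³s, (r³s³)⁶ = r²s⁴, (r³s³)⁷ = r, (r³s³)⁸ = s³, (r³s³)⁹ = r³s⁶, (r³s³)¹⁰ = r²s², (r³s³)¹¹ = rs⁵, (r³s³)¹² = s, (r³s³)¹³ = r³s⁴, (r³s³)¹⁴ = r², (r³s³)¹⁵ = rs³, (r³s³)¹⁶ = s⁶, (r³s³)¹⁷ = r³s², (r³s³)¹⁸ = r²s⁵, (r³s³)¹⁹ = rs, (r³s³)²⁰ = s⁴, (r³s³)²¹ = r³, (r³s³)²² = r²s³, (r³s³)²³ = rs⁶, (r³s³)²⁴ = s², (r³s³)²⁵ = r³s⁵, (r³s³)²⁶ = r²s, (r³s³)²⁷ = rs⁴, (r³s³)²⁸ = e.
So |⟨r³s³⟩| = ord(r³s³) = 28. With |G| = 28, by Lagrange [G : ⟨r³s³⟩] = 28/28 = 1.

Answer: 1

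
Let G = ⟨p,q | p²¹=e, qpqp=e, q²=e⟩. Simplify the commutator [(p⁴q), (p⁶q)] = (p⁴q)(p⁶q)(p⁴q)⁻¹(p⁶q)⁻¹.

[(p⁴q), (p⁶q)] = (p⁴q)·(p⁶q)·(p⁴q)⁻¹·(p⁶q)⁻¹.
  (p⁴q) · (p⁶q) = p¹⁹
  (p¹⁹) · (p⁴q) = p²q
  (p²q) · (p⁶q) = p¹⁷

Answer: p¹⁷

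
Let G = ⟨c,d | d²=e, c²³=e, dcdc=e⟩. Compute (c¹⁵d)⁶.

Compute successive powers of (c¹⁵d), reducing at each step:
  (c¹⁵d)²: (c¹⁵d) · c¹⁵ = d;   d · d = e
  (c¹⁵d)³: e · c¹⁵ = c¹⁵;   (c¹⁵) · d = c¹⁵d
  (c¹⁵d)⁴: (c¹⁵d) · c¹⁵ = d;   d · d = e
  (c¹⁵d)⁵: e · c¹⁵ = c¹⁵;   (c¹⁵) · d = c¹⁵d
  (c¹⁵d)⁶: (c¹⁵d) · c¹⁵ = d;   d · d = e

Answer: e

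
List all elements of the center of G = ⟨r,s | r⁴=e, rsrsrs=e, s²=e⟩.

An element z ∈ Z(G) iff z commutes with every generator.
For example e is central: e·r = r = r·e; e·s = s = s·e.
Whereas r ∉ Z(G) since r·s = rs ≠ sr = s·r.
Checking each of the 24 elements this way gives Z(G) = {e}, of order 1.

Answer: {e}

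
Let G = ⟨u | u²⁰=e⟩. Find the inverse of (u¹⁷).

The order of (u¹⁷) is 20 (smallest k with (u¹⁷)ᵏ = e), so (u¹⁷)⁻¹ = (u¹⁷)¹⁹ = u³.
Check: (u¹⁷) · (u³) → (u¹⁷) · u³ = e, giving e as required.

Answer: u³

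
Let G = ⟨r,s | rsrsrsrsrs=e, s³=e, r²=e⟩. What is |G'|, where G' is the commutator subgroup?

G' = [G, G] is generated by all commutators. The generator-pair commutators are: [r, s] = rsrs².
The subgroup they normally generate is {e, r, s, s², rs, rsr, rsrs, rsrsr, s²rs²r, s²rs², s²r, rs², sr, srs, srsr, rs²rs²r, rs²rs², rs²r, s²rs, s²rsr, s²rsrs, srs²rs², srs²r, srs², rsrs², rs²rs, rs²rsr, rs²rsrs, rsrs²rs², rsrs²r, s²rs²rs, rsrs²rs, rsrs²rsr, rsrs²rsrs, s²rs²rsrs², s²rs²rsr, s²rs²rsrs, s²rsrs²rs², s²rsrs²r, s²rsrs², srsrs², srs²rs, srs²rsr, srs²rsrs, srsrs²rs², srsrs²r, srsrs²rs, rs²rsrs²rs², rs²rsrs²r, rs²rsrs², s²rsrs²rs, s²rsrs²rsr, srs²rsrs²r, srs²rsrs², rs²rsrs²rs, rs²rsrs²rsr, rsrs²rsrs²r, rsrs²rsrs², rsrs²rsrs²rs, srs²rsrs²rs}, of order 60.
Check: |G/G'| = 60/60 = 1 is the order of the abelianisation.

Answer: 60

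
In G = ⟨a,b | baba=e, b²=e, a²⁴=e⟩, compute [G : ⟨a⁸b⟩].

First find ord(a⁸b) by computing successive powers:
  (a⁸b)¹ = a⁸b, (a⁸b)² = e.
So |⟨a⁸b⟩| = ord(a⁸b) = 2. With |G| = 48, by Lagrange [G : ⟨a⁸b⟩] = 48/2 = 24.

Answer: 24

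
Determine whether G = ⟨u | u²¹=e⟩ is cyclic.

|G| = 21. The element u has order 21 (its powers give 21 distinct elements), so ⟨u⟩ = G and G is cyclic.

Answer: Yes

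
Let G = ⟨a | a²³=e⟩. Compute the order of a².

Compute successive powers until reaching e:
  (a²)¹ = a², (a²)² = a⁴, (a²)³ = a⁶, (a²)⁴ = a⁸, (a²)⁵ = a¹⁰, (a²)⁶ = a¹², (a²)⁷ = a¹⁴, (a²)⁸ = a¹⁶, (a²)⁹ = a¹⁸, (a²)¹⁰ = a²⁰, (a²)¹¹ = a²², (a²)¹² = a, (a²)¹³ = a³, (a²)¹⁴ = a⁵, (a²)¹⁵ = a⁷, (a²)¹⁶ = a⁹, (a²)¹⁷ = a¹¹, (a²)¹⁸ = a¹³, (a²)¹⁹ = a¹⁵, (a²)²⁰ = a¹⁷, (a²)²¹ = a¹⁹, (a²)²² = a²¹, (a²)²³ = e.
The smallest positive k with (a²)ᵏ = e is 23.

Answer: 23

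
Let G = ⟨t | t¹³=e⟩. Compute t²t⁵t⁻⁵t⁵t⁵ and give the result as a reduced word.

Multiply left to right, reducing at each step:
  (t²) · t⁵ = t⁷
  (t⁷) · t⁻⁵ = t²
  (t²) · t⁵ = t⁷
  (t⁷) · t⁵ = t¹²

Answer: t¹²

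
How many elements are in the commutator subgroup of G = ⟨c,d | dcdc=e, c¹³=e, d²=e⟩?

G' = [G, G] is generated by all commutators. The generator-pair commutators are: [c, d] = c².
The subgroup they normally generate is {e, c, c², c³, c⁴, c⁵, c⁶, c⁷, c⁸, c⁹, c¹⁰, c¹¹, c¹²}, of order 13.
Check: |G/G'| = 26/13 = 2 is the order of the abelianisation.

Answer: 13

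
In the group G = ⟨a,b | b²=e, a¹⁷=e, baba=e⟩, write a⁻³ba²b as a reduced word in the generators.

Multiply left to right, reducing at each step:
  (a¹⁴) · b = a¹⁴b
  (a¹⁴b) · a² = a¹²b
  (a¹²b) · b = a¹²

Answer: a¹²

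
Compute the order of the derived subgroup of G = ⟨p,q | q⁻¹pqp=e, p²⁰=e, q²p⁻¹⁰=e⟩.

G' = [G, G] is generated by all commutators. The generator-pair commutators are: [p, q] = p².
The subgroup they normally generate is {e, p², p⁴, p⁶, p⁸, p¹⁰, p¹², p¹⁴, p¹⁶, p¹⁸}, of order 10.
Check: |G/G'| = 40/10 = 4 is the order of the abelianisation.

Answer: 10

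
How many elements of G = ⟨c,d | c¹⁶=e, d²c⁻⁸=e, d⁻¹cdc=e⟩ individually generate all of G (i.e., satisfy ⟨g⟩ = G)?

⟨g⟩ = G would require ord(g) = |G| = 32, but the maximum element order in G is 16 < 32. So G is not cyclic and no single element generates it: the count is 0.

Answer: 0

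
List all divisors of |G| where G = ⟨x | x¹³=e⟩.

|G| = 13 = 13. By Lagrange's theorem the order of any subgroup divides 13; the divisors of 13 are 1, 13.

Answer: 1, 13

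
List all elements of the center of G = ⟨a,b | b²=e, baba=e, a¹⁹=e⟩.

An element z ∈ Z(G) iff z commutes with every generator.
For example e is central: e·a = a = a·e; e·b = b = b·e.
Whereas a ∉ Z(G) since a·b = ab ≠ a¹⁸b = b·a.
Checking each of the 38 elements this way gives Z(G) = {e}, of order 1.

Answer: {e}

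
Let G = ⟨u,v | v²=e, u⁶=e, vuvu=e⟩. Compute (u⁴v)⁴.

Compute successive powers of (u⁴v), reducing at each step:
  (u⁴v)²: (u⁴v) · u⁴ = v;   v · v = e
  (u⁴v)³: e · u⁴ = u⁴;   (u⁴) · v = u⁴v
  (u⁴v)⁴: (u⁴v) · u⁴ = v;   v · v = e

Answer: e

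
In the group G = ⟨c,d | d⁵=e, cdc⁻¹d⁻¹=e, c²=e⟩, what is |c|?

Compute successive powers until reaching e:
  c¹ = c, c² = e.
The smallest positive k with cᵏ = e is 2.

Answer: 2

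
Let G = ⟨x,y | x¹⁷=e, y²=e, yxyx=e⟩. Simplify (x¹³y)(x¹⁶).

Compute (x¹³y) · (x¹⁶) by multiplying left to right and reducing via the relations at each step:
  (x¹³y) · x¹⁶ = x¹⁴y

Answer: x¹⁴y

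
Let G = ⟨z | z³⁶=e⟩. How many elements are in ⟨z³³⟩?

|⟨z³³⟩| equals the order of z³³. Compute successive powers until reaching e:
  (z³³)¹ = z³³, (z³³)² = z³⁰, (z³³)³ = z²⁷, (z³³)⁴ = z²⁴, (z³³)⁵ = z²¹, (z³³)⁶ = z¹⁸, (z³³)⁷ = z¹⁵, (z³³)⁸ = z¹², (z³³)⁹ = z⁹, (z³³)¹⁰ = z⁶, (z³³)¹¹ = z³, (z³³)¹² = e.
The smallest positive k with (z³³)ᵏ = e is 12, so |⟨z³³⟩| = 12.

Answer: 12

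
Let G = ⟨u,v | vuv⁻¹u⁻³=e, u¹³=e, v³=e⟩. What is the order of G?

Enumerate words in the generators, reducing via the relations: the distinct elements are
  {e, u, v, uv, u², u³, u⁴, u⁵, u⁶, u⁷, u⁸, u⁹, v², uv², u²v, u³v, u¹², u¹¹, u¹⁰, u⁴v, u⁵v, u⁶v, u⁷v, u⁸v, u⁹v, u²v², u³v², u¹²v, u¹¹v, u¹⁰v, u⁴v², u⁵v², u⁶v², u⁷v², u⁸v², u⁹v², u¹²v², u¹¹v², u¹⁰v²}.
No further products give new elements, so |G| = 39.

Answer: 39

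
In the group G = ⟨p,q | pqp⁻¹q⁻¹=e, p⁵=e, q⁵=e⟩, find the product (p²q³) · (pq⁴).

Compute (p²q³) · (pq⁴) by multiplying left to right and reducing via the relations at each step:
  (p²q³) · p = p³q³
  (p³q³) · q⁴ = p³q²

Answer: p³q²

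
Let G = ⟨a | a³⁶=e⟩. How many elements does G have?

G is generated by a single element, so G is cyclic. The relator gives a³⁶ = e and no smaller power is forced to be e, so the 36 powers {a, e, a², a³, a⁴, a⁵, a⁶, a⁷, a⁸, a⁹, a²², a²³, a²¹, a²⁰, a²⁴, a²⁵, a²⁶, a²⁷, a²⁸, a²⁹, a³², a³³, a³¹, a³⁰, a³⁴, a³⁵, a¹², a¹³, a¹¹, a¹⁰, a¹⁴, a¹⁵, a¹⁶, a¹⁷, a¹⁸, a¹⁹} are distinct. Hence |G| = 36.

Answer: 36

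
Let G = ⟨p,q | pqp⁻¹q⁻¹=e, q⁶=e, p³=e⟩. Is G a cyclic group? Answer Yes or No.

|G| = 18, but the maximum element order in G is 6 < 18. No single element generates all of G, so G is not cyclic.

Answer: No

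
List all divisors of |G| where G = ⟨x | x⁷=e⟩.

|G| = 7 = 7. By Lagrange's theorem the order of any subgroup divides 7; the divisors of 7 are 1, 7.

Answer: 1, 7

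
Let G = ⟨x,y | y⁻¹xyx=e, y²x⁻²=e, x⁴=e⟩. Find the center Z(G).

An element z ∈ Z(G) iff z commutes with every generator.
For example x² is central: (x²)·x = x³ = x·(x²); (x²)·y = y⁻¹ = y·(x²).
Whereas x ∉ Z(G) since x·y = xy ≠ xy⁻¹ = y·x.
Checking each of the 8 elements this way gives Z(G) = {e, x²}, of order 2.

Answer: {e, x²}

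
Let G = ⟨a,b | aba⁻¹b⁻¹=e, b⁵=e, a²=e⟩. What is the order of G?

Enumerate words in the generators, reducing via the relations: the distinct elements are
  {a, b, e, ab, b², b³, b⁴, ab², ab³, ab⁴}.
No further products give new elements, so |G| = 10.

Answer: 10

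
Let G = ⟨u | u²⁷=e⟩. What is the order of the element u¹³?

Compute successive powers until reaching e:
  (u¹³)¹ = u¹³, (u¹³)² = u²⁶, (u¹³)³ = u¹², (u¹³)⁴ = u²⁵, (u¹³)⁵ = u¹¹, (u¹³)⁶ = u²⁴, (u¹³)⁷ = u¹⁰, (u¹³)⁸ = u²³, (u¹³)⁹ = u⁹, (u¹³)¹⁰ = u²², (u¹³)¹¹ = u⁸, (u¹³)¹² = u²¹, (u¹³)¹³ = u⁷, (u¹³)¹⁴ = u²⁰, (u¹³)¹⁵ = u⁶, (u¹³)¹⁶ = u¹⁹, (u¹³)¹⁷ = u⁵, (u¹³)¹⁸ = u¹⁸, (u¹³)¹⁹ = u⁴, (u¹³)²⁰ = u¹⁷, (u¹³)²¹ = u³, (u¹³)²² = u¹⁶, (u¹³)²³ = u², (u¹³)²⁴ = u¹⁵, (u¹³)²⁵ = u, (u¹³)²⁶ = u¹⁴, (u¹³)²⁷ = e.
The smallest positive k with (u¹³)ᵏ = e is 27.

Answer: 27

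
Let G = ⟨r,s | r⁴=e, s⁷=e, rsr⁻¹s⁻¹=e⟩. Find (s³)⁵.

Compute successive powers of (s³), reducing at each step:
  (s³)²: (s³) · s³ = s⁶
  (s³)³: (s⁶) · s³ = s²
  (s³)⁴: (s²) · s³ = s⁵
  (s³)⁵: (s⁵) · s³ = s

Answer: s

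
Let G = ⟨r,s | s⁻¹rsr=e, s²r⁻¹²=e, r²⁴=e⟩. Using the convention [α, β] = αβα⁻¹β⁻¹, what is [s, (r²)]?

[s, (r²)] = s·(r²)·s⁻¹·(r²)⁻¹.
  s · (r²) = r¹⁰s⁻¹
  (r¹⁰s⁻¹) · (s⁻¹) = r²²
  (r²²) · (r²²) = r²⁰

Answer: r²⁰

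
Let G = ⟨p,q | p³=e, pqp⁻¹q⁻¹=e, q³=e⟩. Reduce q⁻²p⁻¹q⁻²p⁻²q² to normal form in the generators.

Multiply left to right, reducing at each step:
  q · p⁻¹ = p²q
  (p²q) · q⁻² = p²q²
  (p²q²) · p⁻² = q²
  (q²) · q² = q

Answer: q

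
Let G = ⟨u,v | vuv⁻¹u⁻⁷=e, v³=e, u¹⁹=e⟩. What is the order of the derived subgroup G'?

G' = [G, G] is generated by all commutators. The generator-pair commutators are: [u, v] = u¹³.
The subgroup they normally generate is {e, u, u², u³, u⁴, u⁵, u⁶, u⁷, u⁸, u⁹, u¹⁰, u¹¹, u¹², u¹³, u¹⁴, u¹⁵, u¹⁶, u¹⁷, u¹⁸}, of order 19.
Check: |G/G'| = 57/19 = 3 is the order of the abelianisation.

Answer: 19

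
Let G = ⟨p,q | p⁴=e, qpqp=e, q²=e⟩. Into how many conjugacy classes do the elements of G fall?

The conjugacy classes (representative and size) are:
  [e] (size 1), [p] (size 2), [p²] (size 1), [p²q] (size 2), [p³q] (size 2).
Class equation: 1 + 2 + 1 + 2 + 2 = 8 = |G|. So G has 5 conjugacy classes.

Answer: 5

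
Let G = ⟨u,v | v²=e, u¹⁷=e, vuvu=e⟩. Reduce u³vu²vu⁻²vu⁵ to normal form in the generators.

Multiply left to right, reducing at each step:
  (u³) · v = u³v
  (u³v) · u² = uv
  (uv) · v = u
  u · u⁻² = u¹⁶
  (u¹⁶) · v = u¹⁶v
  (u¹⁶v) · u⁵ = u¹¹v

Answer: u¹¹v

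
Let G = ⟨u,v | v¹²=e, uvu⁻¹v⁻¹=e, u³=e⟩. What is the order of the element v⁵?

Compute successive powers until reaching e:
  (v⁵)¹ = v⁵, (v⁵)² = v¹⁰, (v⁵)³ = v³, (v⁵)⁴ = v⁸, (v⁵)⁵ = v, (v⁵)⁶ = v⁶, (v⁵)⁷ = v¹¹, (v⁵)⁸ = v⁴, (v⁵)⁹ = v⁹, (v⁵)¹⁰ = v², (v⁵)¹¹ = v⁷, (v⁵)¹² = e.
The smallest positive k with (v⁵)ᵏ = e is 12.

Answer: 12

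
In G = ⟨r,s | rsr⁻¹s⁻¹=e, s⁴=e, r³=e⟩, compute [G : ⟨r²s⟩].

First find ord(r²s) by computing successive powers:
  (r²s)¹ = r²s, (r²s)² = rs², (r²s)³ = s³, (r²s)⁴ = r², (r²s)⁵ = rs, (r²s)⁶ = s², (r²s)⁷ = r²s³, (r²s)⁸ = r, (r²s)⁹ = s, (r²s)¹⁰ = r²s², (r²s)¹¹ = rs³, (r²s)¹² = e.
So |⟨r²s⟩| = ord(r²s) = 12. With |G| = 12, by Lagrange [G : ⟨r²s⟩] = 12/12 = 1.

Answer: 1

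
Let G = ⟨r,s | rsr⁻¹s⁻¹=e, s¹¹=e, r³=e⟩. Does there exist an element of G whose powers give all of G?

|G| = 33. The element rs has order 33 (its powers give 33 distinct elements), so ⟨rs⟩ = G and G is cyclic.

Answer: Yes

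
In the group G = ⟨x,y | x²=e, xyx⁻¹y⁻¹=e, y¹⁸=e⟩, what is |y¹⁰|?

Compute successive powers until reaching e:
  (y¹⁰)¹ = y¹⁰, (y¹⁰)² = y², (y¹⁰)³ = y¹², (y¹⁰)⁴ = y⁴, (y¹⁰)⁵ = y¹⁴, (y¹⁰)⁶ = y⁶, (y¹⁰)⁷ = y¹⁶, (y¹⁰)⁸ = y⁸, (y¹⁰)⁹ = e.
The smallest positive k with (y¹⁰)ᵏ = e is 9.

Answer: 9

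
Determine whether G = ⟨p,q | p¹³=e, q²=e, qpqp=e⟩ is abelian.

p·q = pq but q·p = p¹²q, so p·q ≠ q·p and G is not abelian.

Answer: No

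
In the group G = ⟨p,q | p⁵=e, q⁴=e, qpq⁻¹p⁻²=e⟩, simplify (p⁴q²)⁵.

Compute successive powers of (p⁴q²), reducing at each step:
  (p⁴q²)²: (p⁴q²) · p⁴ = q²;   (q²) · q² = e
  (p⁴q²)³: e · p⁴ = p⁴;   (p⁴) · q² = p⁴q²
  (p⁴q²)⁴: (p⁴q²) · p⁴ = q²;   (q²) · q² = e
  (p⁴q²)⁵: e · p⁴ = p⁴;   (p⁴) · q² = p⁴q²

Answer: p⁴q²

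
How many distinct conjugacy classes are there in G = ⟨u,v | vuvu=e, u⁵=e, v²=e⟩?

The conjugacy classes (representative and size) are:
  [e] (size 1), [u] (size 2), [u²] (size 2), [v] (size 5).
Class equation: 1 + 2 + 2 + 5 = 10 = |G|. So G has 4 conjugacy classes.

Answer: 4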